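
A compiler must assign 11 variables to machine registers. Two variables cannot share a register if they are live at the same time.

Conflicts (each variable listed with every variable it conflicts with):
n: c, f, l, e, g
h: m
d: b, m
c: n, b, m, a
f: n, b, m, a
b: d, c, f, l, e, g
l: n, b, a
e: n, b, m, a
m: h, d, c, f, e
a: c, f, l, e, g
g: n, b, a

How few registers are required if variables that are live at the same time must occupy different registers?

h and m conflict, so at least 2 registers are needed.
A valid assignment using 2 registers: n=1, h=2, d=2, c=2, f=2, b=1, l=2, e=2, m=1, a=1, g=2. Each listed conflict is separated.

2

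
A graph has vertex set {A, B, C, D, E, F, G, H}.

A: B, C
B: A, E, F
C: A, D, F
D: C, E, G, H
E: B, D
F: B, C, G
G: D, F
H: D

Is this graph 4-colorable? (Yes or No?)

The chromatic number is 3. The cycle E-B-F-C-D-E has odd length 5, so it cannot be 2-colored; at least 3 colors are needed.
3 colors suffice: color 1 → {A, D, F}; color 2 → {B, C, G, H}; color 3 → {E}.
Since 4 ≥ 3, a proper 4-coloring certainly exists.

Yes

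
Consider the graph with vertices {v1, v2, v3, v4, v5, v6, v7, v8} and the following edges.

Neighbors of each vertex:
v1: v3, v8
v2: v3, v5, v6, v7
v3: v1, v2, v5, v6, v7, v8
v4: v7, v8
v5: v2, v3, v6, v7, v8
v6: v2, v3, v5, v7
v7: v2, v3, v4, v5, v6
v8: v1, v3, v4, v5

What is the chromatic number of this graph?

5

v2, v3, v5, v6, v7 form a clique, so at least 5 colors are needed.
One proper 5-coloring: v1=3, v2=4, v3=1, v4=1, v5=3, v6=5, v7=2, v8=2. No two adjacent vertices share a color.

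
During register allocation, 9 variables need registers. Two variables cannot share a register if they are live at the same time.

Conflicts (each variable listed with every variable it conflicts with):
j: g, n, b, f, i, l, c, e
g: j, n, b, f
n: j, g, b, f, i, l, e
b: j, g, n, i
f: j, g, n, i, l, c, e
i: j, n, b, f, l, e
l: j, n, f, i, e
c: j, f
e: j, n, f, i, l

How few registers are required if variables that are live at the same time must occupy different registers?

6

j, n, f, i, l, e pairwise conflict, so at least 6 registers are needed.
Using 6 registers: j=1, g=4, n=2, b=3, f=3, i=4, l=5, c=2, e=6. No two conflicting variables share a register.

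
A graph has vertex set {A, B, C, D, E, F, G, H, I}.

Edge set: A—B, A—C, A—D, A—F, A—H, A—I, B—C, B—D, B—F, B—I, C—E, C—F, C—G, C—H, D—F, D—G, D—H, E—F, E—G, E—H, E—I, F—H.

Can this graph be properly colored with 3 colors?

C, E, F, H are mutually adjacent (a clique of size 4), so at least 4 colors are needed.
So 3 colors are not enough.

No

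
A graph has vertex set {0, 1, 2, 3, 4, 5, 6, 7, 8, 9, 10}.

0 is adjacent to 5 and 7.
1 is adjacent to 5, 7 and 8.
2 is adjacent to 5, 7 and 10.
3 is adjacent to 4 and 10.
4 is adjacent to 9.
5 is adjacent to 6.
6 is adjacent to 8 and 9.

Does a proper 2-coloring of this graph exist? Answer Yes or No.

No

The cycle 3-4-9-6-5-2-10-3 has odd length 7, so it cannot be 2-colored; at least 3 colors are needed.
So 2 colors are not enough.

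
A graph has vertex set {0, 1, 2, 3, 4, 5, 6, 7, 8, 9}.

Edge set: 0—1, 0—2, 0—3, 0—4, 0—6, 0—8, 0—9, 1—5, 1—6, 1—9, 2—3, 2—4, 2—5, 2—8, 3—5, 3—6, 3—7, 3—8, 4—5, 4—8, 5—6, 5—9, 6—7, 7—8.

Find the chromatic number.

0, 2, 3, 8 are pairwise adjacent (a clique of size 4), so at least 4 colors are needed.
4 colors suffice: color red → {0, 5, 7}; color blue → {1, 3, 4}; color green → {2, 6, 9}; color yellow → {8}. No two adjacent vertices share a color.

4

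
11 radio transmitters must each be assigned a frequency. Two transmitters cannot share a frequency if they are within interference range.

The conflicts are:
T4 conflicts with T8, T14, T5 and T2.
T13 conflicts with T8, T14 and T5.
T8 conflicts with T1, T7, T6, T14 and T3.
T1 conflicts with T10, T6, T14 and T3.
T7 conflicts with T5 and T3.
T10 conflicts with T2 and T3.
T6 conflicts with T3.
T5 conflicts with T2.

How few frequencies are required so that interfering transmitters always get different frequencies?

T8, T1, T6, T3 pairwise conflict, so at least 4 frequencies are needed.
4 frequencies suffice: frequency 1 → {T8, T10, T5}; frequency 2 → {T4, T13, T3}; frequency 3 → {T1, T7, T2}; frequency 4 → {T6, T14}. Each listed conflict is separated.

4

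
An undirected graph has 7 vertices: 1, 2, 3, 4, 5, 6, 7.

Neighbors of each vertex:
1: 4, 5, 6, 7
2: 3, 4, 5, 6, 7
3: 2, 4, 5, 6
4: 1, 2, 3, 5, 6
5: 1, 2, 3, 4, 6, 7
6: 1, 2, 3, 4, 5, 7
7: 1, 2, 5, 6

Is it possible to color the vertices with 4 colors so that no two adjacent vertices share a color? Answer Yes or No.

No

2, 3, 4, 5, 6 are pairwise adjacent (a clique of size 5), so at least 5 colors are needed.
So 4 colors are not enough.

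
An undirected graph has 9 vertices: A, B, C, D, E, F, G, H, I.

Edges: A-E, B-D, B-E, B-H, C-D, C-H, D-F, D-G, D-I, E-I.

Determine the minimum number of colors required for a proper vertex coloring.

2

A and E are adjacent, so at least 2 colors are needed.
2 colors suffice: color red → {D, E, H}; color blue → {A, B, C, F, G, I}. Every edge joins two different colors.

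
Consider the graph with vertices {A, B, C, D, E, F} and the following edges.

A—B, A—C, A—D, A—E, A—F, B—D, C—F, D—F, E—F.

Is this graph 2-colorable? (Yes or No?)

No

A, D, F form a triangle, so at least 3 colors are needed.
So 2 colors are not enough.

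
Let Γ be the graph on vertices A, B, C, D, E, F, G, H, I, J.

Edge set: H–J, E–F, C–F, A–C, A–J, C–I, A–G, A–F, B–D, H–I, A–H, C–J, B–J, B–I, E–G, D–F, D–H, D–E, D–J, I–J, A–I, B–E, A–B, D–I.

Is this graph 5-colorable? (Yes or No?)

The chromatic number is 4. B, D, I, J are pairwise adjacent (a clique of size 4), so at least 4 colors are needed.
4 colors suffice: color red → {A, D}; color blue → {F, G, J}; color green → {E, I}; color yellow → {B, C, H}.
Since 5 ≥ 4, a proper 5-coloring certainly exists.

Yes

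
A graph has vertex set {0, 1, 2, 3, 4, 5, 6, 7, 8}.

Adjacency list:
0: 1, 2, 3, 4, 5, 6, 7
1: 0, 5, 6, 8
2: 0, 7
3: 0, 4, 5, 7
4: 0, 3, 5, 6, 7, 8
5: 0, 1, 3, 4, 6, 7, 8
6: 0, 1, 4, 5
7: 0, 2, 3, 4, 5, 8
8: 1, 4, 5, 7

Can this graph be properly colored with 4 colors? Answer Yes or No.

0, 3, 4, 5, 7 form a clique, so at least 5 colors are needed.
So 4 colors are not enough.

No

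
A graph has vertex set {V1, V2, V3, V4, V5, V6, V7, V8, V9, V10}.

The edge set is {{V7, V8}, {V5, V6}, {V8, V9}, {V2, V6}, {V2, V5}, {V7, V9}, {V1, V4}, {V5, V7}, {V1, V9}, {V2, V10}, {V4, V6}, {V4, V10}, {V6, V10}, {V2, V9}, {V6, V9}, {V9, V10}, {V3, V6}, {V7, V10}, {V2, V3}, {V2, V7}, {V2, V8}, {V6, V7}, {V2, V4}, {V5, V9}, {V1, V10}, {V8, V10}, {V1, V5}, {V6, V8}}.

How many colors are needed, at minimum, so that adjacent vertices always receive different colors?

6

V2, V6, V7, V8, V9, V10 are mutually adjacent (a clique of size 6), so at least 6 colors are needed.
6 colors suffice: color 1 → {V1, V6}; color 2 → {V2}; color 3 → {V3, V4, V9}; color 4 → {V5, V10}; color 5 → {V7}; color 6 → {V8}. Every edge joins two different colors.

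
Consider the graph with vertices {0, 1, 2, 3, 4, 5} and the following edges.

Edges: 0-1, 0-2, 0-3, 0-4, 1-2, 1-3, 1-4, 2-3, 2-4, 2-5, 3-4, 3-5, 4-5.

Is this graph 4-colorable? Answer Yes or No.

0, 1, 2, 3, 4 form a clique, so at least 5 colors are needed.
So 4 colors are not enough.

No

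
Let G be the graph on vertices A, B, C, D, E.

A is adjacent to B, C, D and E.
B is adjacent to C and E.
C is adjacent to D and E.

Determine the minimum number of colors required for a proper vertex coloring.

A, B, C, E form a clique, so at least 4 colors are needed.
4 colors suffice: color red → {C}; color blue → {A}; color green → {B, D}; color yellow → {E}. Every edge joins two different colors.

4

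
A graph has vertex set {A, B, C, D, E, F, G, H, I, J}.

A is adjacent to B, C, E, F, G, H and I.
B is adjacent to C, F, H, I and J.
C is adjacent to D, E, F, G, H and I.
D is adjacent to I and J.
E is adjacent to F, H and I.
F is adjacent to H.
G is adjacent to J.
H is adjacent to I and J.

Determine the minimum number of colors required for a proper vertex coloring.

5

A, B, C, H, I form a clique, so at least 5 colors are needed.
One proper 5-coloring: A=green, B=yellow, C=red, D=blue, E=yellow, F=purple, G=blue, H=blue, I=purple, J=red. Each edge has distinct colors on its endpoints.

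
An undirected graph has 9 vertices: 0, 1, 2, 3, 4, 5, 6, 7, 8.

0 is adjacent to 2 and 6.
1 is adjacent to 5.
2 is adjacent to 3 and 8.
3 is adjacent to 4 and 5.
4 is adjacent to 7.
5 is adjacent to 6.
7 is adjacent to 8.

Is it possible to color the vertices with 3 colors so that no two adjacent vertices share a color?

The chromatic number is 3. The cycle 5-6-0-2-3-5 has odd length 5, so it cannot be 2-colored; at least 3 colors are needed.
3 colors suffice: color a → {0, 1, 3, 7}; color b → {2, 4, 5}; color c → {6, 8}.
That is already a proper 3-coloring.

Yes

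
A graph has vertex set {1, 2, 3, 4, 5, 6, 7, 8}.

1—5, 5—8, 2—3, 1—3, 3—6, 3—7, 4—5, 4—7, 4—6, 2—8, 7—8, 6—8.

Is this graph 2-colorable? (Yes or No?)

The cycle 5-1-3-6-4-5 has odd length 5, so it cannot be 2-colored; at least 3 colors are needed.
So 2 colors are not enough.

No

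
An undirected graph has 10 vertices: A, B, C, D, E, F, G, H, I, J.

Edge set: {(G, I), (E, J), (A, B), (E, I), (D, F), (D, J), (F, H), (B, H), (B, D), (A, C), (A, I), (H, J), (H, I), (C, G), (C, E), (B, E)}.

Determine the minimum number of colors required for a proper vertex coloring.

C and G are adjacent, so at least 2 colors are needed.
A valid assignment using 2 colors: A=red, B=blue, C=blue, D=red, E=red, F=blue, G=red, H=red, I=blue, J=blue. Every edge joins two different colors.

2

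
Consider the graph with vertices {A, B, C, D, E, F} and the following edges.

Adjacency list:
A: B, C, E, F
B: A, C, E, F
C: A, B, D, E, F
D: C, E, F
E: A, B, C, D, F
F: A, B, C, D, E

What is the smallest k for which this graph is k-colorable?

A, B, C, E, F form a clique, so at least 5 colors are needed.
5 colors suffice: color 1 → {F}; color 2 → {E}; color 3 → {C}; color 4 → {A, D}; color 5 → {B}. No two adjacent vertices share a color.

5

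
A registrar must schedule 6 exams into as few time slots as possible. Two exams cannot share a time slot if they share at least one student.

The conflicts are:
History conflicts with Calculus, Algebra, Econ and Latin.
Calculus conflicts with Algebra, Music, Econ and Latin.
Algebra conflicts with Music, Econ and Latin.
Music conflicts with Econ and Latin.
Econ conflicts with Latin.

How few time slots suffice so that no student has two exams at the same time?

History, Calculus, Algebra, Econ, Latin all conflict with each other, so at least 5 time slots are needed.
Using 5 time slots: History=5, Calculus=2, Algebra=4, Music=5, Econ=1, Latin=3. Each listed conflict is separated.

5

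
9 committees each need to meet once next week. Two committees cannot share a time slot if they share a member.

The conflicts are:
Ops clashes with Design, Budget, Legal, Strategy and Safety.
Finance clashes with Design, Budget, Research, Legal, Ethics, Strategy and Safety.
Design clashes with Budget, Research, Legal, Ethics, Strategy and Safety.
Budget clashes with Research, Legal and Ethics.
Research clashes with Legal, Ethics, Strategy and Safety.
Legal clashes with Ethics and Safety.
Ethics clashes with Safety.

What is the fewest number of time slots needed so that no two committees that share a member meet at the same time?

6

Finance, Design, Research, Legal, Ethics, Safety are mutually in conflict, so at least 6 time slots are needed.
6 time slots suffice: time slot 1 → {Design}; time slot 2 → {Ops, Finance}; time slot 3 → {Legal, Strategy}; time slot 4 → {Research}; time slot 5 → {Ethics}; time slot 6 → {Budget, Safety}. Each listed conflict is separated.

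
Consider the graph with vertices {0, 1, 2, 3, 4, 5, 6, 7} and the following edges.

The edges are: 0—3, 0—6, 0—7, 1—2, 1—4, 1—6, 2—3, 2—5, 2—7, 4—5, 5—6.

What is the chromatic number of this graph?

The cycle 6-1-2-7-0-6 has odd length 5, so it cannot be 2-colored; at least 3 colors are needed.
3 colors suffice: color a → {2, 4, 6}; color b → {0, 1, 5}; color c → {3, 7}. Each edge has distinct colors on its endpoints.

3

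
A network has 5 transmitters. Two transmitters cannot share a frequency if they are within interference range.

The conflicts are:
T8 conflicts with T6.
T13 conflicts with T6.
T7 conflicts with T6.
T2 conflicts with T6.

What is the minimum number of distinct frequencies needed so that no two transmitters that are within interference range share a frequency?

2

T13 and T6 conflict, so at least 2 frequencies are needed.
2 frequencies suffice: frequency 1 → {T6}; frequency 2 → {T8, T13, T7, T2}. Each listed conflict is separated.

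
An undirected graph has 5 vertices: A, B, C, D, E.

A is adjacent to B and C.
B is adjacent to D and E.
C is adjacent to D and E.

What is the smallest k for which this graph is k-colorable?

A and C are adjacent, so at least 2 colors are needed.
2 colors suffice: color red → {B, C}; color blue → {A, D, E}. Every edge joins two different colors.

2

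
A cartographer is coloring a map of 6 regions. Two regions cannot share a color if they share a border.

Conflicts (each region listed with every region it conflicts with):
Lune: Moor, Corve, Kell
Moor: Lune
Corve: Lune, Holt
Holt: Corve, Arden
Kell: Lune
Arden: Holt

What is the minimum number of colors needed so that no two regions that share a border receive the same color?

2

Lune and Kell conflict, so at least 2 colors are needed.
One proper 2-coloring: Lune=1, Moor=2, Corve=2, Holt=1, Kell=2, Arden=2. Every pair that conflicts lands in different colors.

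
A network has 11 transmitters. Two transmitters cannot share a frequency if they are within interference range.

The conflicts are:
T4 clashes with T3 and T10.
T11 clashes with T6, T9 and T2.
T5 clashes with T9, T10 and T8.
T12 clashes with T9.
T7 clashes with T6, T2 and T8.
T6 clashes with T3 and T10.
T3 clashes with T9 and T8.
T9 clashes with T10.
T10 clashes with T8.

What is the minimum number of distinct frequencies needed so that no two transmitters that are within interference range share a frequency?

3

T5, T10, T8 all conflict with each other, so at least 3 frequencies are needed.
Using 3 frequencies: T4=1, T11=2, T5=3, T12=2, T7=2, T6=1, T3=2, T9=1, T2=1, T10=2, T8=1. Every pair that conflicts lands in different frequencies.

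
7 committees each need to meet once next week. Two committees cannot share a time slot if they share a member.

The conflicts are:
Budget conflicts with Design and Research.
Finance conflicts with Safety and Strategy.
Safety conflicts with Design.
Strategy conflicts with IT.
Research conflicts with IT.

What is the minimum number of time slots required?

The cycle Strategy-IT-Research-Budget-Design-Safety-Finance-Strategy has odd length 7, so it cannot be 2-colored; at least 3 time slots are needed.
3 time slots suffice: Budget=1, Finance=1, Safety=2, Strategy=2, Design=3, Research=2, IT=1. Every pair that conflicts lands in different time slots.

3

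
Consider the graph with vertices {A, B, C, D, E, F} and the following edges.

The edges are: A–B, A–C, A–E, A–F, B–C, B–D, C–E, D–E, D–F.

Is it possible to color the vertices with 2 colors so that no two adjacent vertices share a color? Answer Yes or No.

A, B, C are pairwise adjacent, so at least 3 colors are needed.
So 2 colors are not enough.

No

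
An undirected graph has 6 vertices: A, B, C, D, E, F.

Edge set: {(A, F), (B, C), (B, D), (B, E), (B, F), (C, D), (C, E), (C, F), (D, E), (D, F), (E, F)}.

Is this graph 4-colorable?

No

B, C, D, E, F form a clique, so at least 5 colors are needed.
So 4 colors are not enough.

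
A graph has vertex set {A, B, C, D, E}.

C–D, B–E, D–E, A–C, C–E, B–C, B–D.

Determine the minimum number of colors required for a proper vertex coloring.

4

B, C, D, E form a clique, so at least 4 colors are needed.
4 colors suffice: A=2, B=2, C=1, D=3, E=4. Each edge has distinct colors on its endpoints.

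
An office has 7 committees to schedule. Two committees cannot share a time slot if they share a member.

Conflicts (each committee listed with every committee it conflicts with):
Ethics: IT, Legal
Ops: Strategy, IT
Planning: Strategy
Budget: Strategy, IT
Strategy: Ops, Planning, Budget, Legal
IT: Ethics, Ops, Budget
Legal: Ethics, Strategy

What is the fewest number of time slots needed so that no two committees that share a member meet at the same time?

The cycle IT-Budget-Strategy-Legal-Ethics-IT has odd length 5, so it cannot be 2-colored; at least 3 time slots are needed.
3 time slots suffice: time slot 1 → {Strategy, IT}; time slot 2 → {Ethics, Ops, Planning, Budget}; time slot 3 → {Legal}. Each listed conflict is separated.

3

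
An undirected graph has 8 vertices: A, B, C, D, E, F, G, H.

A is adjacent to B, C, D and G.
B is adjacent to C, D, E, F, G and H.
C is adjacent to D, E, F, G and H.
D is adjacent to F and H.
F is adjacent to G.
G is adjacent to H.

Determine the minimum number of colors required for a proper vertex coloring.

A, B, C, G are pairwise adjacent (a clique of size 4), so at least 4 colors are needed.
A valid assignment using 4 colors: A=4, B=1, C=2, D=3, E=3, F=4, G=3, H=4. Each edge has distinct colors on its endpoints.

4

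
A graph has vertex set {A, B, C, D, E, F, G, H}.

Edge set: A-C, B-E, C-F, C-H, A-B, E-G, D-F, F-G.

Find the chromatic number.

2

A and B are adjacent, so at least 2 colors are needed.
A valid assignment using 2 colors: A=red, B=blue, C=blue, D=blue, E=red, F=red, G=blue, H=red. Each edge has distinct colors on its endpoints.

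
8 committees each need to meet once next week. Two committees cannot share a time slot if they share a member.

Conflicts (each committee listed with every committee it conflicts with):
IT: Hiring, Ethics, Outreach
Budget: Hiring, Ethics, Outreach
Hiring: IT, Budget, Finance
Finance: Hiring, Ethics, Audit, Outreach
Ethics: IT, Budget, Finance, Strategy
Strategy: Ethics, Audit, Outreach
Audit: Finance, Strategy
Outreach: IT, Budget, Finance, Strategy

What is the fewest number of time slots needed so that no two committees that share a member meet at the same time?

2

IT and Hiring conflict, so at least 2 time slots are needed.
2 time slots suffice: time slot 1 → {Hiring, Ethics, Audit, Outreach}; time slot 2 → {IT, Budget, Finance, Strategy}. No two conflicting committees share a time slot.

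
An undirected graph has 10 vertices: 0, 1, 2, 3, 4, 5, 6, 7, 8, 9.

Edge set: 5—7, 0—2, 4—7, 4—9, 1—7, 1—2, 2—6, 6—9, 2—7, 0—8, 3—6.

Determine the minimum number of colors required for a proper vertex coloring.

3

1, 2, 7 are mutually adjacent, so at least 3 colors are needed.
A valid assignment using 3 colors: 0=blue, 1=green, 2=red, 3=red, 4=red, 5=red, 6=blue, 7=blue, 8=red, 9=green. Every edge joins two different colors.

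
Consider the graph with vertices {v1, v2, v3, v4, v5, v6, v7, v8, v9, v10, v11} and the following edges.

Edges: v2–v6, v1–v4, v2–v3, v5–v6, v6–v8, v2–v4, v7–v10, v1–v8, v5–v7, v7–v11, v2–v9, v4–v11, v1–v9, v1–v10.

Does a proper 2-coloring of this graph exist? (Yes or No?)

The cycle v6-v2-v9-v1-v8-v6 has odd length 5, so it cannot be 2-colored; at least 3 colors are needed.
So 2 colors are not enough.

No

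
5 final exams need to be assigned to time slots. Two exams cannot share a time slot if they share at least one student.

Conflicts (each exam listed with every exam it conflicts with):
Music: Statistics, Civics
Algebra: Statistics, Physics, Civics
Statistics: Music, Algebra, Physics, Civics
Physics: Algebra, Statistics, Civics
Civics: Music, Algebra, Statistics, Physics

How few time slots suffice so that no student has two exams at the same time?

4

Algebra, Statistics, Physics, Civics all conflict with each other, so at least 4 time slots are needed.
4 time slots suffice: time slot 1 → {Statistics}; time slot 2 → {Civics}; time slot 3 → {Music, Physics}; time slot 4 → {Algebra}. Each listed conflict is separated.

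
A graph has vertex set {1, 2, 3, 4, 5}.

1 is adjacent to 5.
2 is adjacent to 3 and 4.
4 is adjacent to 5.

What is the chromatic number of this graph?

4 and 5 are adjacent, so at least 2 colors are needed.
2 colors suffice: color red → {1, 3, 4}; color blue → {2, 5}. Every edge joins two different colors.

2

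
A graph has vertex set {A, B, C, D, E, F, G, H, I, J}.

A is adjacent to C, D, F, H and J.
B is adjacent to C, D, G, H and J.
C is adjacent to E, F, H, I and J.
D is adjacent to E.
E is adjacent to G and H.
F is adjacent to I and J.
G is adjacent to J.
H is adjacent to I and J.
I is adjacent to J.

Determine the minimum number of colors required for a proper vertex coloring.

4

C, F, I, J are pairwise adjacent (a clique of size 4), so at least 4 colors are needed.
A valid assignment using 4 colors: A=yellow, B=yellow, C=blue, D=blue, E=red, F=green, G=blue, H=green, I=yellow, J=red. Each edge has distinct colors on its endpoints.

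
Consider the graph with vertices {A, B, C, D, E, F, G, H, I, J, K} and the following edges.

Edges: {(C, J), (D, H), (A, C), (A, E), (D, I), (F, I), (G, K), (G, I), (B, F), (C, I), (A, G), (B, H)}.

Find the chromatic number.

The cycle H-D-I-F-B-H has odd length 5, so it cannot be 2-colored; at least 3 colors are needed.
One proper 3-coloring: A=red, B=red, C=blue, D=green, E=blue, F=blue, G=blue, H=blue, I=red, J=red, K=red. No two adjacent vertices share a color.

3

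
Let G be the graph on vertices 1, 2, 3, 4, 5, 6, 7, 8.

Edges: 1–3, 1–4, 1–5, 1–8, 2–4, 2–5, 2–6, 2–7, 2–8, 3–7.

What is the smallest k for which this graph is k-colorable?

The cycle 3-7-2-5-1-3 has odd length 5, so it cannot be 2-colored; at least 3 colors are needed.
3 colors suffice: color red → {1, 2}; color blue → {4, 5, 6, 7, 8}; color green → {3}. Every edge joins two different colors.

3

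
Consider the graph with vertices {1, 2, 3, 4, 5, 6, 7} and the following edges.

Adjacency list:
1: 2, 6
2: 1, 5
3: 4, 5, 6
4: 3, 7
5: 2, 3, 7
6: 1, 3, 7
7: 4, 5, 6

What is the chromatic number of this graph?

3

The cycle 2-5-7-6-1-2 has odd length 5, so it cannot be 2-colored; at least 3 colors are needed.
3 colors suffice: 1=red, 2=green, 3=red, 4=blue, 5=blue, 6=blue, 7=red. No two adjacent vertices share a color.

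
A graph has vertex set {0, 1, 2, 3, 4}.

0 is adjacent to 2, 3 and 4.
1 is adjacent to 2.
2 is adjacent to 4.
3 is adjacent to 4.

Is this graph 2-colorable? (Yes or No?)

No

0, 3, 4 form a triangle, so at least 3 colors are needed.
So 2 colors are not enough.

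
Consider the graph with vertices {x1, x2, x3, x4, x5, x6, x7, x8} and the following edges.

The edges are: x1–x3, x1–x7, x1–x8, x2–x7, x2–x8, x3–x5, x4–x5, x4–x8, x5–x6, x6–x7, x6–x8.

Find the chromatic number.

The cycle x3-x1-x7-x6-x5-x3 has odd length 5, so it cannot be 2-colored; at least 3 colors are needed.
3 colors suffice: color 1 → {x5, x7, x8}; color 2 → {x1, x2, x4, x6}; color 3 → {x3}. Every edge joins two different colors.

3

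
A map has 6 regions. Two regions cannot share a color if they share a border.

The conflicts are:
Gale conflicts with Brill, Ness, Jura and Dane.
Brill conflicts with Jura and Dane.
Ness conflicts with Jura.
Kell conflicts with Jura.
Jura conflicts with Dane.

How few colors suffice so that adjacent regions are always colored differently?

4

Gale, Brill, Jura, Dane pairwise conflict, so at least 4 colors are needed.
A valid assignment using 4 colors: Gale=2, Brill=3, Ness=3, Kell=2, Jura=1, Dane=4. Each listed conflict is separated.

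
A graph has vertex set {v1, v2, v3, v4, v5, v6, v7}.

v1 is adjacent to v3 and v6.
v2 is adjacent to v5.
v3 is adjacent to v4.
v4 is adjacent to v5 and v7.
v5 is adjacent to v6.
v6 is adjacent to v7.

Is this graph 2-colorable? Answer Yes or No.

The cycle v1-v6-v5-v4-v3-v1 has odd length 5, so it cannot be 2-colored; at least 3 colors are needed.
So 2 colors are not enough.

No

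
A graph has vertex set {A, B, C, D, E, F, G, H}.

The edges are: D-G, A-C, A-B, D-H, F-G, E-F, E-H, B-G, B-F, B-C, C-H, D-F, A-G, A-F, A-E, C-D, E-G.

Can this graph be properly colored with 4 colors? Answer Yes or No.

The chromatic number is 4. A, B, F, G are pairwise adjacent (a clique of size 4), so at least 4 colors are needed.
4 colors suffice: color 1 → {A, D}; color 2 → {C, G}; color 3 → {F, H}; color 4 → {B, E}.
That is already a proper 4-coloring.

Yes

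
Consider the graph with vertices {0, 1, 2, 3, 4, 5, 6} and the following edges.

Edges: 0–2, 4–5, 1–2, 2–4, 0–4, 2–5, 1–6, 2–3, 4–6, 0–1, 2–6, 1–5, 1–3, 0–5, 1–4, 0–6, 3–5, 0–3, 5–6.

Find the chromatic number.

6

0, 1, 2, 4, 5, 6 form a clique, so at least 6 colors are needed.
A valid assignment using 6 colors: 0=a, 1=d, 2=c, 3=e, 4=f, 5=b, 6=e. Each edge has distinct colors on its endpoints.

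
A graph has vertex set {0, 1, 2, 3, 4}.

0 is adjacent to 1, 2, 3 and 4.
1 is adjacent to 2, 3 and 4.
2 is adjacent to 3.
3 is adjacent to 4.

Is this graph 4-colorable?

Yes

The chromatic number is 4. 0, 1, 3, 4 form a clique, so at least 4 colors are needed.
4 colors suffice: color a → {3}; color b → {0}; color c → {1}; color d → {2, 4}.
That is already a proper 4-coloring.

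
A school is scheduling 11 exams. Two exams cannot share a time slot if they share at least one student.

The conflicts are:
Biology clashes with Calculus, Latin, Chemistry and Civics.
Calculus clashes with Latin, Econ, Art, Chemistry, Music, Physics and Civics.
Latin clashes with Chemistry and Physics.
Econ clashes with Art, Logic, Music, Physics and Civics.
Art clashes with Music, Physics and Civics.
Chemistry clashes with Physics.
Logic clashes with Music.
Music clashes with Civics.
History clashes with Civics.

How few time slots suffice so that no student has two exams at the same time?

5

Calculus, Econ, Art, Music, Civics pairwise conflict, so at least 5 time slots are needed.
Using 5 time slots: Biology=5, Calculus=1, Latin=3, Econ=3, Art=5, Chemistry=4, Logic=1, Music=4, Physics=2, History=1, Civics=2. No two conflicting exams share a time slot.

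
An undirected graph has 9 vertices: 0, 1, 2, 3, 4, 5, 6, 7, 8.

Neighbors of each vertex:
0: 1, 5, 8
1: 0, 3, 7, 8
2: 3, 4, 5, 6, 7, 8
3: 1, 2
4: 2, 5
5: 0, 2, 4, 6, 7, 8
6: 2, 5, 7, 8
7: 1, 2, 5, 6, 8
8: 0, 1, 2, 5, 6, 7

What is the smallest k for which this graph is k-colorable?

2, 5, 6, 7, 8 are mutually adjacent (a clique of size 5), so at least 5 colors are needed.
5 colors suffice: color a → {1, 2}; color b → {3, 5}; color c → {4, 8}; color d → {0, 7}; color e → {6}. Each edge has distinct colors on its endpoints.

5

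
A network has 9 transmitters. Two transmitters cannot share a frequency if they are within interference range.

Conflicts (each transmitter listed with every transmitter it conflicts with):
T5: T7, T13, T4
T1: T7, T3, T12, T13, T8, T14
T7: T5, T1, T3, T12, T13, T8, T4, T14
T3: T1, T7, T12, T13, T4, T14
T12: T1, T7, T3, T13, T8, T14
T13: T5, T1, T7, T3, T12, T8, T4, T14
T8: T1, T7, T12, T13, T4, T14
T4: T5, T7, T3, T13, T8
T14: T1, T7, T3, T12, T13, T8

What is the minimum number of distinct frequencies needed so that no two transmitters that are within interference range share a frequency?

T1, T7, T12, T13, T8, T14 all conflict with each other, so at least 6 frequencies are needed.
Using 6 frequencies: T5=3, T1=4, T7=2, T3=3, T12=6, T13=1, T8=3, T4=4, T14=5. No two conflicting transmitters share a frequency.

6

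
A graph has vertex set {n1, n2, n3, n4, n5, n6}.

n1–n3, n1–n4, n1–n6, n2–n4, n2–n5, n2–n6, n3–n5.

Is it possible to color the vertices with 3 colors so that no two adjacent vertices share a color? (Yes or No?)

The chromatic number is 3. The cycle n6-n2-n5-n3-n1-n6 has odd length 5, so it cannot be 2-colored; at least 3 colors are needed.
3 colors suffice: color 1 → {n1, n2}; color 2 → {n4, n5, n6}; color 3 → {n3}.
That is already a proper 3-coloring.

Yes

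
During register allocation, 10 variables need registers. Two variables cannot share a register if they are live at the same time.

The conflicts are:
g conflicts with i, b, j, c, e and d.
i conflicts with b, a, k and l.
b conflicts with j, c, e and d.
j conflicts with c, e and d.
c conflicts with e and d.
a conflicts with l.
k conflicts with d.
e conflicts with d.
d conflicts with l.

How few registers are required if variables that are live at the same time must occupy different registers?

6

g, b, j, c, e, d pairwise conflict, so at least 6 registers are needed.
6 registers suffice: g=2, i=1, b=3, j=5, c=4, a=3, k=2, e=6, d=1, l=2. No two conflicting variables share a register.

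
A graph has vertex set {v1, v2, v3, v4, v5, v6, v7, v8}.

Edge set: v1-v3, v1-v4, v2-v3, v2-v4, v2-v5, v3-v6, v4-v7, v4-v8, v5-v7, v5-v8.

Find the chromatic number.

2

v5 and v8 are adjacent, so at least 2 colors are needed.
2 colors suffice: color red → {v3, v4, v5}; color blue → {v1, v2, v6, v7, v8}. Each edge has distinct colors on its endpoints.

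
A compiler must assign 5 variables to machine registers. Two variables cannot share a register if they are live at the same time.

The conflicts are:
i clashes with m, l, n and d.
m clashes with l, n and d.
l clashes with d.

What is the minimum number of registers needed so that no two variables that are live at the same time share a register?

i, m, l, d pairwise conflict, so at least 4 registers are needed.
4 registers suffice: register 1 → {i}; register 2 → {m}; register 3 → {n, d}; register 4 → {l}. Each listed conflict is separated.

4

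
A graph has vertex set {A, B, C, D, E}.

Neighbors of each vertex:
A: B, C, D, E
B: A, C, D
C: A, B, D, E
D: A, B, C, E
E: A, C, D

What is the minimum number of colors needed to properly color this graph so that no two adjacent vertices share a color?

A, B, C, D form a clique, so at least 4 colors are needed.
4 colors suffice: A=2, B=4, C=1, D=3, E=4. Each edge has distinct colors on its endpoints.

4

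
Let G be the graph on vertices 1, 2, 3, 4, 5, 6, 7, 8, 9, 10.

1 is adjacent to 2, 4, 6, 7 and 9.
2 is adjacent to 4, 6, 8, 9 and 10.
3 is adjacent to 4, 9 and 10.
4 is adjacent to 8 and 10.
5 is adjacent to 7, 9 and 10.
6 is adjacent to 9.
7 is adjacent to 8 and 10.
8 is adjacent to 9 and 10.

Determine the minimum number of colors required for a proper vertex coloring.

1, 2, 6, 9 are pairwise adjacent (a clique of size 4), so at least 4 colors are needed.
4 colors suffice: color red → {2, 3, 7}; color blue → {9, 10}; color green → {1, 5, 8}; color yellow → {4, 6}. Each edge has distinct colors on its endpoints.

4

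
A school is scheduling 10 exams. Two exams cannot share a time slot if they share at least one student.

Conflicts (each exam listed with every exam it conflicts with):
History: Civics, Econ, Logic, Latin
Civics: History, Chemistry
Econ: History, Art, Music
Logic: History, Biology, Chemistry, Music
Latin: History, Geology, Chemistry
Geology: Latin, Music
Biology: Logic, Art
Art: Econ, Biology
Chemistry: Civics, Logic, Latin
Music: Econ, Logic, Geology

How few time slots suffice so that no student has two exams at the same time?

The cycle Music-Logic-Chemistry-Latin-Geology-Music has odd length 5, so it cannot be 2-colored; at least 3 time slots are needed.
Using 3 time slots: History=1, Civics=2, Econ=2, Logic=2, Latin=2, Geology=3, Biology=1, Art=3, Chemistry=1, Music=1. No two conflicting exams share a time slot.

3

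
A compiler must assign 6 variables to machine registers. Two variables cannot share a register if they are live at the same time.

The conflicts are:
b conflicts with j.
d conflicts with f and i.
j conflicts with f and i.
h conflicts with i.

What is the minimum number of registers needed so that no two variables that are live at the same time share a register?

h and i conflict, so at least 2 registers are needed.
Using 2 registers: b=1, d=2, j=2, f=1, h=2, i=1. Every pair that conflicts lands in different registers.

2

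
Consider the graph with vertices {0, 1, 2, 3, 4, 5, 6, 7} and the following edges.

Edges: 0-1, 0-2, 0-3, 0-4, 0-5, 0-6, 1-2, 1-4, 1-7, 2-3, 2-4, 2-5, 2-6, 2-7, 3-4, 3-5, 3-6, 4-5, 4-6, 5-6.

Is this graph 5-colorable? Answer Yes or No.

No

0, 2, 3, 4, 5, 6 are pairwise adjacent (a clique of size 6), so at least 6 colors are needed.
So 5 colors are not enough.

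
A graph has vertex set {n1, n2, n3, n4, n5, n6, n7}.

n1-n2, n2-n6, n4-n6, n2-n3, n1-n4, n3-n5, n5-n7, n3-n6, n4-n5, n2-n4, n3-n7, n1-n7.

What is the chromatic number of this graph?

n1, n2, n4 are mutually adjacent, so at least 3 colors are needed.
3 colors suffice: n1=3, n2=1, n3=2, n4=2, n5=3, n6=3, n7=1. No two adjacent vertices share a color.

3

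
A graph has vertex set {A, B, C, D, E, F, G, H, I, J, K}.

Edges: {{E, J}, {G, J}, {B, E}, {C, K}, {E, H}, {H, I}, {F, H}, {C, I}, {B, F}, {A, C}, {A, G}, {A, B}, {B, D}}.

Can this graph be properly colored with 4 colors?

Yes

The chromatic number is 3. The cycle J-E-B-A-G-J has odd length 5, so it cannot be 2-colored; at least 3 colors are needed.
3 colors suffice: color 1 → {B, C, G, H}; color 2 → {A, D, E, F, I, K}; color 3 → {J}.
Since 4 ≥ 3, a proper 4-coloring certainly exists.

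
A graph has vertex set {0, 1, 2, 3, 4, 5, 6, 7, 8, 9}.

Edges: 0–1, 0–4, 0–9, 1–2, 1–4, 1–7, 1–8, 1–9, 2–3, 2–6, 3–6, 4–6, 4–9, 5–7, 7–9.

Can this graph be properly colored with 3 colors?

0, 1, 4, 9 are pairwise adjacent (a clique of size 4), so at least 4 colors are needed.
So 3 colors are not enough.

No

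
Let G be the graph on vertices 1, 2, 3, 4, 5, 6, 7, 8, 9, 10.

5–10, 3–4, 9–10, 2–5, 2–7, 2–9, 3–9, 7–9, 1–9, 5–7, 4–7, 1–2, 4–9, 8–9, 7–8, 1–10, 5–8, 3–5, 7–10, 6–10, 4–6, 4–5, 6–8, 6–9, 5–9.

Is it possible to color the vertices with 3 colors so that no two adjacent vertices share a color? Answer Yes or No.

No

3, 4, 5, 9 are pairwise adjacent (a clique of size 4), so at least 4 colors are needed.
So 3 colors are not enough.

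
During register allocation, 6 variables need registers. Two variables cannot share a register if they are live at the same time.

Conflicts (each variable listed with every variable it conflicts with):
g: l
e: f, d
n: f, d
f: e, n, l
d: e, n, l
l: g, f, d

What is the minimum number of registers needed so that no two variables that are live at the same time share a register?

e and f conflict, so at least 2 registers are needed.
2 registers suffice: register 1 → {g, f, d}; register 2 → {e, n, l}. Each listed conflict is separated.

2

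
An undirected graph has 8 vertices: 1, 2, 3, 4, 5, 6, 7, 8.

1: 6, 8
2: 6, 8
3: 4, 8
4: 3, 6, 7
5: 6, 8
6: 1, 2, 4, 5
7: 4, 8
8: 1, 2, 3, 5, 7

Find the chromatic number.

3

The cycle 8-5-6-4-7-8 has odd length 5, so it cannot be 2-colored; at least 3 colors are needed.
3 colors suffice: color red → {6, 8}; color blue → {1, 2, 4, 5}; color green → {3, 7}. Each edge has distinct colors on its endpoints.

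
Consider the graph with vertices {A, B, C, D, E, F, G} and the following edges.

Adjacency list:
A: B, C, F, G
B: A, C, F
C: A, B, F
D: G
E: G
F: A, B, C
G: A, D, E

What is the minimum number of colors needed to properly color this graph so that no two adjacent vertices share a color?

A, B, C, F are pairwise adjacent (a clique of size 4), so at least 4 colors are needed.
One proper 4-coloring: A=1, B=2, C=4, D=1, E=1, F=3, G=2. No two adjacent vertices share a color.

4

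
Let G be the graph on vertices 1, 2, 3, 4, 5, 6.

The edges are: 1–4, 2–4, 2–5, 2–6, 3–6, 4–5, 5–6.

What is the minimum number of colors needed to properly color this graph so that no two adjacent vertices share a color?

3

2, 4, 5 form a triangle, so at least 3 colors are needed.
3 colors suffice: 1=a, 2=a, 3=a, 4=c, 5=b, 6=c. Every edge joins two different colors.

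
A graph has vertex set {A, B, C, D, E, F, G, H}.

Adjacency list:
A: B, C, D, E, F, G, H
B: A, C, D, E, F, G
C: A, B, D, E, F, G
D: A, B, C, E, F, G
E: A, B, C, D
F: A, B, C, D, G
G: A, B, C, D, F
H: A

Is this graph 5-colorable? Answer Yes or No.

A, B, C, D, F, G are pairwise adjacent (a clique of size 6), so at least 6 colors are needed.
So 5 colors are not enough.

No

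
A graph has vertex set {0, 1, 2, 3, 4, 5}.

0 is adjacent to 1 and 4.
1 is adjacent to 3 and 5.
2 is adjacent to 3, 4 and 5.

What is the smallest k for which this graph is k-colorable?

3

The cycle 0-1-3-2-4-0 has odd length 5, so it cannot be 2-colored; at least 3 colors are needed.
3 colors suffice: 0=blue, 1=red, 2=red, 3=blue, 4=green, 5=blue. Each edge has distinct colors on its endpoints.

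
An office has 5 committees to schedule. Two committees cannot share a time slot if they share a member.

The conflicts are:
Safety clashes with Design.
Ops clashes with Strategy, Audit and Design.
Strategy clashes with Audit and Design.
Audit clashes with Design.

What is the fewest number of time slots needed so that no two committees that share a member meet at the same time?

Ops, Strategy, Audit, Design pairwise conflict, so at least 4 time slots are needed.
Using 4 time slots: Safety=2, Ops=3, Strategy=2, Audit=4, Design=1. Each listed conflict is separated.

4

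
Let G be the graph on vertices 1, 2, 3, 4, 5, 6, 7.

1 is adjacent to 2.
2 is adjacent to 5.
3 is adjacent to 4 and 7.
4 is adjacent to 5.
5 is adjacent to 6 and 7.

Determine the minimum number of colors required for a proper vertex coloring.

2

5 and 6 are adjacent, so at least 2 colors are needed.
2 colors suffice: color a → {1, 3, 5}; color b → {2, 4, 6, 7}. Every edge joins two different colors.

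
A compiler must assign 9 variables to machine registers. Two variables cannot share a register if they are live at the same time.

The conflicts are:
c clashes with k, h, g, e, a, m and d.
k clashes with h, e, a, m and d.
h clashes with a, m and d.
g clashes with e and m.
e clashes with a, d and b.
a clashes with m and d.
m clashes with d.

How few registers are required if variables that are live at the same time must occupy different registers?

c, k, h, a, m, d all conflict with each other, so at least 6 registers are needed.
6 registers suffice: register 1 → {c, b}; register 2 → {g, a}; register 3 → {k}; register 4 → {e, m}; register 5 → {d}; register 6 → {h}. Each listed conflict is separated.

6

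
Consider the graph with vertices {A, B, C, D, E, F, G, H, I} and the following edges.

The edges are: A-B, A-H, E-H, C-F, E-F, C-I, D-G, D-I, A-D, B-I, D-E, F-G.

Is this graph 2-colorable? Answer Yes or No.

The cycle F-C-I-D-G-F has odd length 5, so it cannot be 2-colored; at least 3 colors are needed.
So 2 colors are not enough.

No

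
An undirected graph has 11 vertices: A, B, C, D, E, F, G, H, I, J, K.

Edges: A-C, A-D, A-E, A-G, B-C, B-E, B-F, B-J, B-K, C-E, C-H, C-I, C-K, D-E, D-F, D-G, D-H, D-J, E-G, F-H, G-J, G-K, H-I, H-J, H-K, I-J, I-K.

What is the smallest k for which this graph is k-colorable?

A, D, E, G form a clique, so at least 4 colors are needed.
4 colors suffice: color red → {B, G, H}; color blue → {C, D}; color green → {E, F, J, K}; color yellow → {A, I}. Every edge joins two different colors.

4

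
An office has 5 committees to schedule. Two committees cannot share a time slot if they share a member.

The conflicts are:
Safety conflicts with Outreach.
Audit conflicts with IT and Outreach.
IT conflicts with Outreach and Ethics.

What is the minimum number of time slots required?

Audit, IT, Outreach pairwise conflict, so at least 3 time slots are needed.
Using 3 time slots: Safety=1, Audit=3, IT=1, Outreach=2, Ethics=2. Every pair that conflicts lands in different time slots.

3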